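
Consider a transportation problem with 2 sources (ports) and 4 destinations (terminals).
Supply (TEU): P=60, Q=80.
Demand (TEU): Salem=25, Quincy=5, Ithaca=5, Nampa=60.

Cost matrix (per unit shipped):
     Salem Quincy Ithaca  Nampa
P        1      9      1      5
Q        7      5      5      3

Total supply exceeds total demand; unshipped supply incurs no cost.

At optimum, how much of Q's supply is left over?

An optimal plan:
  P->Salem: 25 × 1 = 25
  P->Ithaca: 5 × 1 = 5
  Q->Quincy: 5 × 5 = 25
  Q->Nampa: 60 × 3 = 180
Total cost = 235.
Q ships 65 of its 80, leaving 15.

15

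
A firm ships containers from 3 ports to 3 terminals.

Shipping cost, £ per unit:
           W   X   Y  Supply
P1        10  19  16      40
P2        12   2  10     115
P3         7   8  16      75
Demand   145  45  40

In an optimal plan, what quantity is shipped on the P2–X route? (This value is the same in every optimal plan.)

Solving gives:
  P1->W: 40 × £10 = £400
  P2->W: 30 × £12 = £360
  P2->X: 45 × £2 = £90
  P2->Y: 40 × £10 = £400
  P3->W: 75 × £7 = £525
Total cost = £1775.
So P2→X carries 45 TEU.

45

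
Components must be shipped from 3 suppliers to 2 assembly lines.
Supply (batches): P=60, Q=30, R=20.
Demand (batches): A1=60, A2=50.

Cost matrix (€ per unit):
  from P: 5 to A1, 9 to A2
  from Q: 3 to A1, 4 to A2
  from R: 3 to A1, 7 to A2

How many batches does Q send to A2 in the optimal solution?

The minimum-cost plan:
  P–A1: 40 × €5 = €200
  P–A2: 20 × €9 = €180
  Q–A2: 30 × €4 = €120
  R–A1: 20 × €3 = €60
Total cost = €560.
So Q→A2 carries 30 batches.

30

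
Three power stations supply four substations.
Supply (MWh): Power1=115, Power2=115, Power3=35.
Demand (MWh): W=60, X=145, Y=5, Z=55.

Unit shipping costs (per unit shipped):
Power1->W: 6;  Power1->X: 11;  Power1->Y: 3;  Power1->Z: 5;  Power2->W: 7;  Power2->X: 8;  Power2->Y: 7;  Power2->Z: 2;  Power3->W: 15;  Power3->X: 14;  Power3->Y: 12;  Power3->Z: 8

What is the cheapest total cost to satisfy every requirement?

Optimal allocation:
  Power1->W: 60 × 6 = 360
  Power1->X: 50 × 11 = 550
  Power1->Y: 5 × 3 = 15
  Power2->X: 95 × 8 = 760
  Power2->Z: 20 × 2 = 40
  Power3->Z: 35 × 8 = 280
Total = 360 + 550 + 15 + 760 + 40 + 280 = 2005.
(Supply check: Power1 ships 115; Power2 ships 115; Power3 ships 35.)

2005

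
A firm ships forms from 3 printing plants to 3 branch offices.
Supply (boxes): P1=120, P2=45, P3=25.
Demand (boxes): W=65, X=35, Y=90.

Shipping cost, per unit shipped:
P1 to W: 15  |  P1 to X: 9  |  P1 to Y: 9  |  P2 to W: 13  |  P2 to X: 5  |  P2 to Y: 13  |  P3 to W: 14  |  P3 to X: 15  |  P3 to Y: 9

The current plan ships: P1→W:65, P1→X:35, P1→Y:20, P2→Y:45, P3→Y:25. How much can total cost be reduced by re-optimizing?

365

Current plan cost = 65·15 + 35·9 + 20·9 + 45·13 + 25·9 = 2280.
Optimal plan:
  P1->W: 30 boxes
  P1->Y: 90 boxes
  P2->W: 10 boxes
  P2->X: 35 boxes
  P3->W: 25 boxes
Optimal cost = 1915.
Saving = 2280 − 1915 = 365.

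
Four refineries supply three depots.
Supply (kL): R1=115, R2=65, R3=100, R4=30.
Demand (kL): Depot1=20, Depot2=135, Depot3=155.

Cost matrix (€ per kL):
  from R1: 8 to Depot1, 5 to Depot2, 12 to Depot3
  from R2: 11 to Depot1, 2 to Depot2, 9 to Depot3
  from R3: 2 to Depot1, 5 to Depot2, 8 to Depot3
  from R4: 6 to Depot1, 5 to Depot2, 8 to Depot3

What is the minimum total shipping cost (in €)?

1940

A cheapest plan:
  R1→Depot2: 115 × €5 = €575
  R2→Depot2: 20 × €2 = €40
  R2→Depot3: 45 × €9 = €405
  R3→Depot1: 20 × €2 = €40
  R3→Depot3: 80 × €8 = €640
  R4→Depot3: 30 × €8 = €240
Total = 575 + 40 + 405 + 40 + 640 + 240 = €1940.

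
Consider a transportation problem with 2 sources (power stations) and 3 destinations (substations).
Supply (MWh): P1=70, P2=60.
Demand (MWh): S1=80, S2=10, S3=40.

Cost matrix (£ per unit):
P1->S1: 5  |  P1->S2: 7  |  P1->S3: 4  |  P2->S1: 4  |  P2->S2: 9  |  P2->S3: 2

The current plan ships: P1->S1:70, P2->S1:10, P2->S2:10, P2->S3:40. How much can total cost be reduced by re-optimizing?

Current plan cost = 70·5 + 10·4 + 10·9 + 40·2 = £560.
Optimal plan:
  P1->S1: 60 × £5 = £300
  P1->S2: 10 × £7 = £70
  P2->S1: 20 × £4 = £80
  P2->S3: 40 × £2 = £80
Optimal cost = £530.
Saving = 560 − 530 = £30.

30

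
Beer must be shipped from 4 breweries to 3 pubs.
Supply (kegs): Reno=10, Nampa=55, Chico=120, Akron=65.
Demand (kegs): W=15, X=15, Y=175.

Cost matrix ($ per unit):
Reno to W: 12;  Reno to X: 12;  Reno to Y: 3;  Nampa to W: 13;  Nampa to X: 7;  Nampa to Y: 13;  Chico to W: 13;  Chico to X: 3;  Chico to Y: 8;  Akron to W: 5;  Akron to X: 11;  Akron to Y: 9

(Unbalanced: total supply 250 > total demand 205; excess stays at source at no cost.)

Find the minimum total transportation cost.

1560

A cheapest plan:
  Reno→Y: 10 × $3 = $30
  Nampa→X: 10 × $7 = $70
  Chico→X: 5 × $3 = $15
  Chico→Y: 115 × $8 = $920
  Akron→W: 15 × $5 = $75
  Akron→Y: 50 × $9 = $450
Total = 30 + 70 + 15 + 920 + 75 + 450 = $1560.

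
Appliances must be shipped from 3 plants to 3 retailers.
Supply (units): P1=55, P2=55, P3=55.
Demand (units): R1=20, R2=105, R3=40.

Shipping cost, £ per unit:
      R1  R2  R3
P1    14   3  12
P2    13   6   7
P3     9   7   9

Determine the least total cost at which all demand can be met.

A cheapest plan:
  P1–R2: 55 × £3 = £165
  P2–R2: 15 × £6 = £90
  P2–R3: 40 × £7 = £280
  P3–R1: 20 × £9 = £180
  P3–R2: 35 × £7 = £245
Total = 165 + 90 + 280 + 180 + 245 = £960.

960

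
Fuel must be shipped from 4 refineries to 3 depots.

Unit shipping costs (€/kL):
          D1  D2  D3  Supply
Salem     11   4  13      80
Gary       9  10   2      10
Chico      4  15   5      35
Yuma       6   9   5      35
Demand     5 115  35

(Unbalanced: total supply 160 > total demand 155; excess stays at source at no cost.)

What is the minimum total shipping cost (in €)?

Optimal allocation:
  Salem–D2: 80 × €4 = €320
  Gary–D3: 10 × €2 = €20
  Chico–D1: 5 × €4 = €20
  Chico–D3: 25 × €5 = €125
  Yuma–D2: 35 × €9 = €315
Total = 320 + 20 + 20 + 125 + 315 = €800.

800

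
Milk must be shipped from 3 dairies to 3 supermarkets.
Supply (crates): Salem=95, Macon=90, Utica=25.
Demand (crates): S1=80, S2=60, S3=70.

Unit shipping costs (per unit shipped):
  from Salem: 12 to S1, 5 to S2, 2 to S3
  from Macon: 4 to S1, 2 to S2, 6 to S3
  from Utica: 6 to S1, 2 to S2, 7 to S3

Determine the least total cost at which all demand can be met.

Optimal allocation:
  Salem–S2: 25 crates
  Salem–S3: 70 crates
  Macon–S1: 80 crates
  Macon–S2: 10 crates
  Utica–S2: 25 crates
Total cost = 655.
(Supply check: Salem ships 95; Macon ships 90; Utica ships 25.)

655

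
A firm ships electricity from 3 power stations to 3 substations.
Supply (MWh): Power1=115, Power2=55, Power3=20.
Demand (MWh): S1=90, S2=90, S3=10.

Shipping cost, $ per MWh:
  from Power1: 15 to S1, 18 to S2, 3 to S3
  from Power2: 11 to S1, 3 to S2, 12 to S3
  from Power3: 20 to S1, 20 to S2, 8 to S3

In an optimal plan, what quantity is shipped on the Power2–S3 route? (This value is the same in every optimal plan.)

0

The minimum-cost plan:
  Power1->S1: 90 × $15 = $1350
  Power1->S2: 15 × $18 = $270
  Power1->S3: 10 × $3 = $30
  Power2->S2: 55 × $3 = $165
  Power3->S2: 20 × $20 = $400
Total cost = $2215.
The route Power2→S3 is not used.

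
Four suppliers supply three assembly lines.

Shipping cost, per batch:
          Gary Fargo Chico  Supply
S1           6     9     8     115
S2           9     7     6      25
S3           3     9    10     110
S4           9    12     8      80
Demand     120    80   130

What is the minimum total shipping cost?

2100

Optimal allocation:
  S1->Gary: 10 × 6 = 60
  S1->Fargo: 80 × 9 = 720
  S1->Chico: 25 × 8 = 200
  S2->Chico: 25 × 6 = 150
  S3->Gary: 110 × 3 = 330
  S4->Chico: 80 × 8 = 640
Total = 60 + 720 + 200 + 150 + 330 + 640 = 2100.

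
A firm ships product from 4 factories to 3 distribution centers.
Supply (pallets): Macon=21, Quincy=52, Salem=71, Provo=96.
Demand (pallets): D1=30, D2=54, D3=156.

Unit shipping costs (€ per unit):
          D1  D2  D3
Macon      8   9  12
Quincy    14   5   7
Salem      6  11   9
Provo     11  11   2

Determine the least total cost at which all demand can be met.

1228

An optimal shipping plan:
  Macon to D2: 21 × €9 = €189
  Quincy to D2: 33 × €5 = €165
  Quincy to D3: 19 × €7 = €133
  Salem to D1: 30 × €6 = €180
  Salem to D3: 41 × €9 = €369
  Provo to D3: 96 × €2 = €192
Total = 189 + 165 + 133 + 180 + 369 + 192 = €1228.
(Supply check: Macon ships 21; Quincy ships 52; Salem ships 71; Provo ships 96.)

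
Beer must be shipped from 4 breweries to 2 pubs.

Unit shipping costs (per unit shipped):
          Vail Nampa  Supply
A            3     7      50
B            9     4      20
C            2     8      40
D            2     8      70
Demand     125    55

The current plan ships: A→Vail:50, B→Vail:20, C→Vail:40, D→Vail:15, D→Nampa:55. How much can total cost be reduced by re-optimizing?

Current plan cost = 50·3 + 20·9 + 40·2 + 15·2 + 55·8 = 880.
Optimal plan:
  A→Vail: 15 × 3 = 45
  A→Nampa: 35 × 7 = 245
  B→Nampa: 20 × 4 = 80
  C→Vail: 40 × 2 = 80
  D→Vail: 70 × 2 = 140
Optimal cost = 590.
Saving = 880 − 590 = 290.

290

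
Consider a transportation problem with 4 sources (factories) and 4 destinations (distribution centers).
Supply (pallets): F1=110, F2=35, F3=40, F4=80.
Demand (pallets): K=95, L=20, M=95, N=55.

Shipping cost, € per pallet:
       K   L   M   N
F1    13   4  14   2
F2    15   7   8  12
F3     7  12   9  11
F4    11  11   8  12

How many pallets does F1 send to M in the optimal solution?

Solving gives:
  F1 to K: 35 × €13 = €455
  F1 to L: 20 × €4 = €80
  F1 to N: 55 × €2 = €110
  F2 to M: 35 × €8 = €280
  F3 to K: 40 × €7 = €280
  F4 to K: 20 × €11 = €220
  F4 to M: 60 × €8 = €480
Total cost = €1905.
The route F1→M is not used.

0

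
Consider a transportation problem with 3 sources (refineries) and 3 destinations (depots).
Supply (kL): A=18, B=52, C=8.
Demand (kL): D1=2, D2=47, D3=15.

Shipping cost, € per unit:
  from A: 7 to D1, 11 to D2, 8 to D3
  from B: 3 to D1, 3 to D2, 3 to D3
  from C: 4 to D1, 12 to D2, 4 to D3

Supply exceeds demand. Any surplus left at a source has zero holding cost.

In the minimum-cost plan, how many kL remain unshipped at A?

14

An optimal plan:
  A->D1: 2 × €7 = €14
  A->D3: 2 × €8 = €16
  B->D2: 47 × €3 = €141
  B->D3: 5 × €3 = €15
  C->D3: 8 × €4 = €32
Total cost = €218.
A ships 4 of its 18, leaving 14.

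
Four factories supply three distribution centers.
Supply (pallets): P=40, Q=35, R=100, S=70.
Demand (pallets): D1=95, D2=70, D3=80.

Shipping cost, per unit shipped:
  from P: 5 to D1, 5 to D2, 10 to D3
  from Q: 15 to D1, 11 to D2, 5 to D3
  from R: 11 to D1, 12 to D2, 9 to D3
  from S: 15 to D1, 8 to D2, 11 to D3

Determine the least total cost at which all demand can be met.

1945

Optimal allocation:
  P to D1: 40 × 5 = 200
  Q to D3: 35 × 5 = 175
  R to D1: 55 × 11 = 605
  R to D3: 45 × 9 = 405
  S to D2: 70 × 8 = 560
Total = 200 + 175 + 605 + 405 + 560 = 1945.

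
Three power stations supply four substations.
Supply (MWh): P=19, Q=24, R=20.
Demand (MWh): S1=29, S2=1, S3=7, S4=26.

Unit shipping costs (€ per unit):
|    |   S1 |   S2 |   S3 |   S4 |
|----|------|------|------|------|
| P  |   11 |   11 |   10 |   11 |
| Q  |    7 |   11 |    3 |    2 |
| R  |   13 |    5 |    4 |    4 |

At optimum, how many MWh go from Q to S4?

Solving gives:
  P->S1: 19 × €11 = €209
  Q->S1: 10 × €7 = €70
  Q->S4: 14 × €2 = €28
  R->S2: 1 × €5 = €5
  R->S3: 7 × €4 = €28
  R->S4: 12 × €4 = €48
Total cost = €388.
So Q→S4 carries 14 MWh.

14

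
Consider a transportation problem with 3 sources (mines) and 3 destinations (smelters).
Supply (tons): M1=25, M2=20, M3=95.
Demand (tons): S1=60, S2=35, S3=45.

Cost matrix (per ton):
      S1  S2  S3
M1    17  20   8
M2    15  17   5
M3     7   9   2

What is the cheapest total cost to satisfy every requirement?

An optimal shipping plan:
  M1->S3: 25 × 8 = 200
  M2->S3: 20 × 5 = 100
  M3->S1: 60 × 7 = 420
  M3->S2: 35 × 9 = 315
Total = 200 + 100 + 420 + 315 = 1035.

1035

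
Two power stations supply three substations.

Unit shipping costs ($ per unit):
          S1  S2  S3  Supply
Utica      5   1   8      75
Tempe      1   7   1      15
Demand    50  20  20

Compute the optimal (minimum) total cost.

One minimum-cost allocation:
  Utica→S1: 50 × $5 = $250
  Utica→S2: 20 × $1 = $20
  Utica→S3: 5 × $8 = $40
  Tempe→S3: 15 × $1 = $15
Total = 250 + 20 + 40 + 15 = $325.

325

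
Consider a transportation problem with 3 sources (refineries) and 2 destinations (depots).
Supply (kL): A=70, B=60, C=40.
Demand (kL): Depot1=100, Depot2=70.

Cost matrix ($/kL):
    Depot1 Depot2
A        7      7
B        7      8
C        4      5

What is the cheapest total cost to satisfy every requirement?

1070

One minimum-cost allocation:
  A->Depot2: 70 × $7 = $490
  B->Depot1: 60 × $7 = $420
  C->Depot1: 40 × $4 = $160
Total = 490 + 420 + 160 = $1070.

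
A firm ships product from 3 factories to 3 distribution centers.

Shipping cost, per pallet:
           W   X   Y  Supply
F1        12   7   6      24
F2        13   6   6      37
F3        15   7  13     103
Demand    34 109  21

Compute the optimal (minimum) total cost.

1301

Optimal allocation:
  F1–W: 24 pallets
  F2–W: 10 pallets
  F2–X: 6 pallets
  F2–Y: 21 pallets
  F3–X: 103 pallets
Total cost = 1301.
(Supply check: F1 ships 24; F2 ships 37; F3 ships 103.)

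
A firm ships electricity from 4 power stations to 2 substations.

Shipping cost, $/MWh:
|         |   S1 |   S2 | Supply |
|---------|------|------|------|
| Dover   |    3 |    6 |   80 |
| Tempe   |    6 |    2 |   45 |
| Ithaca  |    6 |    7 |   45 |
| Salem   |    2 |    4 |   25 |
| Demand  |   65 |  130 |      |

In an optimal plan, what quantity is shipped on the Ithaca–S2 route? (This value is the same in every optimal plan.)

Optimal shipments:
  Dover->S1: 65 × $3 = $195
  Dover->S2: 15 × $6 = $90
  Tempe->S2: 45 × $2 = $90
  Ithaca->S2: 45 × $7 = $315
  Salem->S2: 25 × $4 = $100
Total cost = $790.
So Ithaca→S2 carries 45 MWh.

45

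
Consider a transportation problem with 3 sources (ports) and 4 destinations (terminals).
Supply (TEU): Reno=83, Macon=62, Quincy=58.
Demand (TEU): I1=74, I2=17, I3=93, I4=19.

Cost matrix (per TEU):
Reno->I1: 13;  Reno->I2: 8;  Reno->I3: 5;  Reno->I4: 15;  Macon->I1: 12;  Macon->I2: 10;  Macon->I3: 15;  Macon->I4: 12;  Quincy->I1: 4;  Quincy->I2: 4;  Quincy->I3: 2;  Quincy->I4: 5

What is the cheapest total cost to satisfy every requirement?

A cheapest plan:
  Reno->I3: 83 × 5 = 415
  Macon->I1: 26 × 12 = 312
  Macon->I2: 17 × 10 = 170
  Macon->I4: 19 × 12 = 228
  Quincy->I1: 48 × 4 = 192
  Quincy->I3: 10 × 2 = 20
Total = 415 + 312 + 170 + 228 + 192 + 20 = 1337.

1337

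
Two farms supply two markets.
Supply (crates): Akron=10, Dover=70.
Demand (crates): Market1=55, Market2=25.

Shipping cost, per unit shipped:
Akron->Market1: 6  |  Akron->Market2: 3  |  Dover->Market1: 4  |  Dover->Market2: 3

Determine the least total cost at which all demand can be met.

An optimal shipping plan:
  Akron to Market2: 10 × 3 = 30
  Dover to Market1: 55 × 4 = 220
  Dover to Market2: 15 × 3 = 45
Total = 30 + 220 + 45 = 295.
(Supply check: Akron ships 10; Dover ships 70.)

295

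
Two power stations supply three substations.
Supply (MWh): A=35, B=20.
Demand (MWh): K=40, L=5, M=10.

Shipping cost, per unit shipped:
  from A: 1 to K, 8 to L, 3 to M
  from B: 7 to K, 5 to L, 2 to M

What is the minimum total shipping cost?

One minimum-cost allocation:
  A to K: 35 MWh
  B to K: 5 MWh
  B to L: 5 MWh
  B to M: 10 MWh
Total cost = 115.

115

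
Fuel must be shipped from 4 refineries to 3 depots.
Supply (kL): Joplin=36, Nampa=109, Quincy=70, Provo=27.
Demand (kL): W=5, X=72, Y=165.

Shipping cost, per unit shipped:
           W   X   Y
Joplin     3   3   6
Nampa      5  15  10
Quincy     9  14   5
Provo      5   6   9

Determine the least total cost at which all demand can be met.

1730

A cheapest plan:
  Joplin–X: 36 × 3 = 108
  Nampa–W: 5 × 5 = 25
  Nampa–X: 9 × 15 = 135
  Nampa–Y: 95 × 10 = 950
  Quincy–Y: 70 × 5 = 350
  Provo–X: 27 × 6 = 162
Total = 108 + 25 + 135 + 950 + 350 + 162 = 1730.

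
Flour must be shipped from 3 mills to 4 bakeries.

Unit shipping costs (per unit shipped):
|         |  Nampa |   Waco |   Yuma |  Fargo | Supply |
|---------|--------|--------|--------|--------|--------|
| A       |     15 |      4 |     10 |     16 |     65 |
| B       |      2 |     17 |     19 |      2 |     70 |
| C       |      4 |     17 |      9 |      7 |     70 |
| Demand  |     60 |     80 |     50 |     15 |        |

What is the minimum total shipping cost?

1125

Optimal allocation:
  A to Waco: 65 × 4 = 260
  B to Nampa: 55 × 2 = 110
  B to Fargo: 15 × 2 = 30
  C to Nampa: 5 × 4 = 20
  C to Waco: 15 × 17 = 255
  C to Yuma: 50 × 9 = 450
Total = 260 + 110 + 30 + 20 + 255 + 450 = 1125.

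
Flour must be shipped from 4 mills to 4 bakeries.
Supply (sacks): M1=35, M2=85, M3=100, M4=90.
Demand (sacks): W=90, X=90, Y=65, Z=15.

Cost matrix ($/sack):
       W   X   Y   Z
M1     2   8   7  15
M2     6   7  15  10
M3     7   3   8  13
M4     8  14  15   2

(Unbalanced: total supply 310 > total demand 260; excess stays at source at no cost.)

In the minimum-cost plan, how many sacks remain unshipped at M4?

50

An optimal plan:
  M1→Y: 35 sacks
  M2→W: 65 sacks
  M2→X: 20 sacks
  M3→X: 70 sacks
  M3→Y: 30 sacks
  M4→W: 25 sacks
  M4→Z: 15 sacks
Total cost = $1455.
M4 ships 40 of its 90, leaving 50.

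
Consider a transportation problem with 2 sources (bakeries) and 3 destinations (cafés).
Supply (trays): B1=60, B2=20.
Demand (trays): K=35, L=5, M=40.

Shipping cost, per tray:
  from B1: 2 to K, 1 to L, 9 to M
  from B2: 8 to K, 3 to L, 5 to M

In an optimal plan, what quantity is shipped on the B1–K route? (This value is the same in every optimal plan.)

35

Solving gives:
  B1 to K: 35 trays
  B1 to L: 5 trays
  B1 to M: 20 trays
  B2 to M: 20 trays
Total cost = 355.
So B1→K carries 35 trays.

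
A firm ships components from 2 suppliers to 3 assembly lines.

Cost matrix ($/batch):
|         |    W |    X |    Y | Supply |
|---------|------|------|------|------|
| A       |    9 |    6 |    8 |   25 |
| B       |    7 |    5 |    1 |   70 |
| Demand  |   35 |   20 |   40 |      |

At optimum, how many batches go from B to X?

Optimal shipments:
  A->W: 5 × $9 = $45
  A->X: 20 × $6 = $120
  B->W: 30 × $7 = $210
  B->Y: 40 × $1 = $40
Total cost = $415.
The route B→X is not used.

0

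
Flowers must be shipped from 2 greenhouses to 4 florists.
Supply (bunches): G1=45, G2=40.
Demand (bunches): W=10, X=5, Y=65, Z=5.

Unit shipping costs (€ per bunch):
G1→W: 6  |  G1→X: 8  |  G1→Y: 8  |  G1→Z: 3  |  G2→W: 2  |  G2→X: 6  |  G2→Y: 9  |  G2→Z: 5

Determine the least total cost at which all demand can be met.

610

One minimum-cost allocation:
  G1–Y: 40 × €8 = €320
  G1–Z: 5 × €3 = €15
  G2–W: 10 × €2 = €20
  G2–X: 5 × €6 = €30
  G2–Y: 25 × €9 = €225
Total = 320 + 15 + 20 + 30 + 225 = €610.
(Supply check: G1 ships 45; G2 ships 40.)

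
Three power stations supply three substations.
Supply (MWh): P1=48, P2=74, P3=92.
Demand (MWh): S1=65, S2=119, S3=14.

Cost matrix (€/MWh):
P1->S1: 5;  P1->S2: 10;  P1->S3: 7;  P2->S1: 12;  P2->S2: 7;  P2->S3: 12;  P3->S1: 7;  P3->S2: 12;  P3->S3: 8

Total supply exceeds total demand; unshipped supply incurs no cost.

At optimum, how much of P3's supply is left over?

Minimum-cost shipments:
  P1 to S1: 3 × €5 = €15
  P1 to S2: 45 × €10 = €450
  P2 to S2: 74 × €7 = €518
  P3 to S1: 62 × €7 = €434
  P3 to S3: 14 × €8 = €112
Total cost = €1529.
P3 ships 76 of its 92, leaving 16.

16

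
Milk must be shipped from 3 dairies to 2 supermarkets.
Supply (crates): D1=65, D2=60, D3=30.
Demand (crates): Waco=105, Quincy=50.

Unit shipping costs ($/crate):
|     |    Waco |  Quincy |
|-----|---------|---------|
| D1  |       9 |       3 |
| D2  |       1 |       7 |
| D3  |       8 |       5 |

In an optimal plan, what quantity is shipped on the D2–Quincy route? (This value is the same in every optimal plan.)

Optimal shipments:
  D1->Waco: 15 crates
  D1->Quincy: 50 crates
  D2->Waco: 60 crates
  D3->Waco: 30 crates
Total cost = $585.
The route D2→Quincy is not used.

0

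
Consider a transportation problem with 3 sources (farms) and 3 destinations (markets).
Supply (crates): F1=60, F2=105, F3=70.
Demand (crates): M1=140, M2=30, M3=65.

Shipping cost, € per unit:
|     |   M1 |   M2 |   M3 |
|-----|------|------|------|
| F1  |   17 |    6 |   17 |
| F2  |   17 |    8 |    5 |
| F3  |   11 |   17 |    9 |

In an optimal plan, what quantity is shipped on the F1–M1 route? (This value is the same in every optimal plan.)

30

Solving gives:
  F1→M1: 30 × €17 = €510
  F1→M2: 30 × €6 = €180
  F2→M1: 40 × €17 = €680
  F2→M3: 65 × €5 = €325
  F3→M1: 70 × €11 = €770
Total cost = €2465.
So F1→M1 carries 30 crates.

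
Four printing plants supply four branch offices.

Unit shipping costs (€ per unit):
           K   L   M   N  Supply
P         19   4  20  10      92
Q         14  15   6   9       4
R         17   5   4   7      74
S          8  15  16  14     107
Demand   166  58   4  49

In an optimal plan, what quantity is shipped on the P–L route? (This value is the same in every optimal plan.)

The minimum-cost plan:
  P–K: 34 × €19 = €646
  P–L: 58 × €4 = €232
  Q–K: 4 × €14 = €56
  R–K: 21 × €17 = €357
  R–M: 4 × €4 = €16
  R–N: 49 × €7 = €343
  S–K: 107 × €8 = €856
Total cost = €2506.
So P→L carries 58 boxes.

58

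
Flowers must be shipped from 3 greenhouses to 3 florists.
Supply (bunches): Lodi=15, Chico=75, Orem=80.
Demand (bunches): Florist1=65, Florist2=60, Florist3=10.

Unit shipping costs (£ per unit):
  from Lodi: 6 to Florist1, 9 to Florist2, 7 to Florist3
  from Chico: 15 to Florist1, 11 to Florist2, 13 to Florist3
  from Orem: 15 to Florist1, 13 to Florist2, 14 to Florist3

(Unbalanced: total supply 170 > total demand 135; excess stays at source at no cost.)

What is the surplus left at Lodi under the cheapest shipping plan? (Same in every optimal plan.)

0

Minimum-cost shipments:
  Lodi->Florist1: 15 × £6 = £90
  Chico->Florist1: 5 × £15 = £75
  Chico->Florist2: 60 × £11 = £660
  Chico->Florist3: 10 × £13 = £130
  Orem->Florist1: 45 × £15 = £675
Total cost = £1630.
Lodi ships 15 of its 15, leaving 0.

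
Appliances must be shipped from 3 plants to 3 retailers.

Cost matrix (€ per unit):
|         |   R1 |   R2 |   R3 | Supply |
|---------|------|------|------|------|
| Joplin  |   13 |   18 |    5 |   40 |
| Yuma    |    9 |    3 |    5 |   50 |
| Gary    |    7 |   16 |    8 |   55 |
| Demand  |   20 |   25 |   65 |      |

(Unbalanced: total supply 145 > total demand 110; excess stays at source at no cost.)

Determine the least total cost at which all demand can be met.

An optimal shipping plan:
  Joplin to R3: 40 units
  Yuma to R2: 25 units
  Yuma to R3: 25 units
  Gary to R1: 20 units
Total cost = €540.
(Supply check: Joplin ships 40; Yuma ships 50; Gary ships 20.)

540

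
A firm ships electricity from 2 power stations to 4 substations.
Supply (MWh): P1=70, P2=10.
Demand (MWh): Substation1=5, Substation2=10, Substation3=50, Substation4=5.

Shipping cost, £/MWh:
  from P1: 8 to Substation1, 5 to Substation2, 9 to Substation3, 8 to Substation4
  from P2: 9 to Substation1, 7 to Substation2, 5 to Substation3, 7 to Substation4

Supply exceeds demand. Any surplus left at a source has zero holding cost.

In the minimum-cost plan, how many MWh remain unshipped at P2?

Minimum-cost shipments:
  P1→Substation1: 5 × £8 = £40
  P1→Substation2: 10 × £5 = £50
  P1→Substation3: 40 × £9 = £360
  P1→Substation4: 5 × £8 = £40
  P2→Substation3: 10 × £5 = £50
Total cost = £540.
P2 ships 10 of its 10, leaving 0.

0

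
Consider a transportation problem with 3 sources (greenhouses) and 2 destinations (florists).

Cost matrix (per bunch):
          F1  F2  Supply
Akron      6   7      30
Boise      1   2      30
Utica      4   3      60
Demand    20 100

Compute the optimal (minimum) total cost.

One minimum-cost allocation:
  Akron→F1: 20 × 6 = 120
  Akron→F2: 10 × 7 = 70
  Boise→F2: 30 × 2 = 60
  Utica→F2: 60 × 3 = 180
Total = 120 + 70 + 60 + 180 = 430.

430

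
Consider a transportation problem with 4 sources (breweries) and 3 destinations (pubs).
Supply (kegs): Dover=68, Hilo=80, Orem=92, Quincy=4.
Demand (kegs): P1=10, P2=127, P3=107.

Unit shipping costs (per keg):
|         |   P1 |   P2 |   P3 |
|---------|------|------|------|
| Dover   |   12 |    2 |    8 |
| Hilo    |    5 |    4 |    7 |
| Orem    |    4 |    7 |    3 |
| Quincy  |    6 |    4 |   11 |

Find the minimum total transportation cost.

An optimal shipping plan:
  Dover–P2: 68 × 2 = 136
  Hilo–P1: 10 × 5 = 50
  Hilo–P2: 55 × 4 = 220
  Hilo–P3: 15 × 7 = 105
  Orem–P3: 92 × 3 = 276
  Quincy–P2: 4 × 4 = 16
Total = 136 + 50 + 220 + 105 + 276 + 16 = 803.
(Supply check: Dover ships 68; Hilo ships 80; Orem ships 92; Quincy ships 4.)

803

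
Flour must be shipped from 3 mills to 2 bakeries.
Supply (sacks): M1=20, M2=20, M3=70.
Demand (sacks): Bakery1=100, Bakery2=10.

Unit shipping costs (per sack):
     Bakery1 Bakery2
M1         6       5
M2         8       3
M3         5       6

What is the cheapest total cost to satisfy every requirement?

An optimal shipping plan:
  M1->Bakery1: 20 sacks
  M2->Bakery1: 10 sacks
  M2->Bakery2: 10 sacks
  M3->Bakery1: 70 sacks
Total cost = 580.

580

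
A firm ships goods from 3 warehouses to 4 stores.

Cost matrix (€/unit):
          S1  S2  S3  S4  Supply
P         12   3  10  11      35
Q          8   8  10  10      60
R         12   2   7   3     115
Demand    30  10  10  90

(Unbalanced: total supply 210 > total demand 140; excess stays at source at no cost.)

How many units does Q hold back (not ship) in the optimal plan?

30

An optimal plan:
  Q->S1: 30 × €8 = €240
  R->S2: 10 × €2 = €20
  R->S3: 10 × €7 = €70
  R->S4: 90 × €3 = €270
Total cost = €600.
Q ships 30 of its 60, leaving 30.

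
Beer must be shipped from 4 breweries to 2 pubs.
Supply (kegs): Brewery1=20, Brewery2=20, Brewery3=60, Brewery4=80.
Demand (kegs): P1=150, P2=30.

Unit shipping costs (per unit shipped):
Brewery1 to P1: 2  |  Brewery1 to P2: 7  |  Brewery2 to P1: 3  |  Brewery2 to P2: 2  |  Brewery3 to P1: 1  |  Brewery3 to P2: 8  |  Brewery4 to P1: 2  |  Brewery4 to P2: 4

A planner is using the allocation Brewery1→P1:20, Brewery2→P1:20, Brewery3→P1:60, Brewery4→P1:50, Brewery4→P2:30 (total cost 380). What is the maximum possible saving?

60

Current plan cost = 20·2 + 20·3 + 60·1 + 50·2 + 30·4 = 380.
Optimal plan:
  Brewery1→P1: 20 kegs
  Brewery2→P2: 20 kegs
  Brewery3→P1: 60 kegs
  Brewery4→P1: 70 kegs
  Brewery4→P2: 10 kegs
Optimal cost = 320.
Saving = 380 − 320 = 60.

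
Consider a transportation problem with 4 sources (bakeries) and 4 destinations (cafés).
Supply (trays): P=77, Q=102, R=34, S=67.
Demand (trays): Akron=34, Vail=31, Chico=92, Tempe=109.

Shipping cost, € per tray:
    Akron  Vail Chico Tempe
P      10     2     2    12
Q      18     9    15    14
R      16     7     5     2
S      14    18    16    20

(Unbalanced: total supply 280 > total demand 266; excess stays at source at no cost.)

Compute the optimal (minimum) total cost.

2291

One minimum-cost allocation:
  P->Chico: 77 × €2 = €154
  Q->Vail: 31 × €9 = €279
  Q->Tempe: 71 × €14 = €994
  R->Tempe: 34 × €2 = €68
  S->Akron: 34 × €14 = €476
  S->Chico: 15 × €16 = €240
  S->Tempe: 4 × €20 = €80
Total = 154 + 279 + 994 + 68 + 476 + 240 + 80 = €2291.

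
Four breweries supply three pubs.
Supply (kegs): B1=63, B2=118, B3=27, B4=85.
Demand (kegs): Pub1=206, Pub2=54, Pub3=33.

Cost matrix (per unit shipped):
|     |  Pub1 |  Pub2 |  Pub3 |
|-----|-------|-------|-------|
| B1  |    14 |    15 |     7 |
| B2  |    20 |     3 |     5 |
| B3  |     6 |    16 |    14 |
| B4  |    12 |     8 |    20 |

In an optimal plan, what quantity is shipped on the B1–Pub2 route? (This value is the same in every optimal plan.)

Solving gives:
  B1–Pub1: 63 kegs
  B2–Pub1: 31 kegs
  B2–Pub2: 54 kegs
  B2–Pub3: 33 kegs
  B3–Pub1: 27 kegs
  B4–Pub1: 85 kegs
Total cost = 3011.
The route B1→Pub2 is not used.

0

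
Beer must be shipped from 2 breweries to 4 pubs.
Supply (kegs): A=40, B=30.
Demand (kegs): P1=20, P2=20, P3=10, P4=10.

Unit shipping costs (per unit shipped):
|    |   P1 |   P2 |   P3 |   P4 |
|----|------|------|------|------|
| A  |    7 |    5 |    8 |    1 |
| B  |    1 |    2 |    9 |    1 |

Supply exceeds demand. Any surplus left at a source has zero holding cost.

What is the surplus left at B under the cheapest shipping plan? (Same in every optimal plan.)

Minimum-cost shipments:
  A–P2: 10 × 5 = 50
  A–P3: 10 × 8 = 80
  A–P4: 10 × 1 = 10
  B–P1: 20 × 1 = 20
  B–P2: 10 × 2 = 20
Total cost = 180.
B ships 30 of its 30, leaving 0.

0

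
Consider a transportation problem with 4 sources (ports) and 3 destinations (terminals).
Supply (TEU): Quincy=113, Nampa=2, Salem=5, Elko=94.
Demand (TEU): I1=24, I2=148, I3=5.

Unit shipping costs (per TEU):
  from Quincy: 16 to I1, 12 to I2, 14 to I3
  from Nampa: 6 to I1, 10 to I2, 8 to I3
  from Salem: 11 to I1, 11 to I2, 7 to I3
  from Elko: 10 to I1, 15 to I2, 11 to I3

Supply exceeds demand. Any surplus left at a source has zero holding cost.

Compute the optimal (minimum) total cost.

A cheapest plan:
  Quincy to I2: 113 × 12 = 1356
  Nampa to I2: 2 × 10 = 20
  Salem to I3: 5 × 7 = 35
  Elko to I1: 24 × 10 = 240
  Elko to I2: 33 × 15 = 495
Total = 1356 + 20 + 35 + 240 + 495 = 2146.
(Supply check: Quincy ships 113; Nampa ships 2; Salem ships 5; Elko ships 57.)

2146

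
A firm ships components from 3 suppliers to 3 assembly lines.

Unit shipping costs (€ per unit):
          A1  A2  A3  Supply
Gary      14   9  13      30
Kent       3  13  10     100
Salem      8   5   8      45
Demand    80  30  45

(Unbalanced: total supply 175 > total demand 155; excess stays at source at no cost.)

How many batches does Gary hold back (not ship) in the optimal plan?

Minimum-cost shipments:
  Gary->A2: 10 batches
  Kent->A1: 80 batches
  Kent->A3: 20 batches
  Salem->A2: 20 batches
  Salem->A3: 25 batches
Total cost = €830.
Gary ships 10 of its 30, leaving 20.

20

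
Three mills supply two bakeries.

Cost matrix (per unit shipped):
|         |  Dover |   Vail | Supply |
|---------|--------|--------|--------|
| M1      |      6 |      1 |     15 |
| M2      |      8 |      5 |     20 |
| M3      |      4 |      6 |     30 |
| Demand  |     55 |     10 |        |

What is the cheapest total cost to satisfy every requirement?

One minimum-cost allocation:
  M1 to Dover: 5 × 6 = 30
  M1 to Vail: 10 × 1 = 10
  M2 to Dover: 20 × 8 = 160
  M3 to Dover: 30 × 4 = 120
Total = 30 + 10 + 160 + 120 = 320.

320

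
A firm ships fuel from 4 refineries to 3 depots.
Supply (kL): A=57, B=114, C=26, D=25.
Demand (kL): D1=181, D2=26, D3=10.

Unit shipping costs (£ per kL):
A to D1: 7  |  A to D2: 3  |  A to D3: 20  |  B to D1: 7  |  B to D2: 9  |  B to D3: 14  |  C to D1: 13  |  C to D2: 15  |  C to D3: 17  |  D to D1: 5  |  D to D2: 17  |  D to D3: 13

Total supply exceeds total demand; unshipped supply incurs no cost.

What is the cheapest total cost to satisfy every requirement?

1531

A cheapest plan:
  A–D1: 31 kL
  A–D2: 26 kL
  B–D1: 114 kL
  C–D1: 11 kL
  C–D3: 10 kL
  D–D1: 25 kL
Total cost = £1531.
(Supply check: A ships 57; B ships 114; C ships 21; D ships 25.)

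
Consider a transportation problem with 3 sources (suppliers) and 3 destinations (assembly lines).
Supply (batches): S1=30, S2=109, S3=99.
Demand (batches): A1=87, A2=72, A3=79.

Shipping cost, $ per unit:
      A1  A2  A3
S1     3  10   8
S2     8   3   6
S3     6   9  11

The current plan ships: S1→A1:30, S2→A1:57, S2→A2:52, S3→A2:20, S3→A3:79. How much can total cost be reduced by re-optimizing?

Current plan cost = 30·3 + 57·8 + 52·3 + 20·9 + 79·11 = $1751.
Optimal plan:
  S1–A3: 30 × $8 = $240
  S2–A2: 72 × $3 = $216
  S2–A3: 37 × $6 = $222
  S3–A1: 87 × $6 = $522
  S3–A3: 12 × $11 = $132
Optimal cost = $1332.
Saving = 1751 − 1332 = $419.

419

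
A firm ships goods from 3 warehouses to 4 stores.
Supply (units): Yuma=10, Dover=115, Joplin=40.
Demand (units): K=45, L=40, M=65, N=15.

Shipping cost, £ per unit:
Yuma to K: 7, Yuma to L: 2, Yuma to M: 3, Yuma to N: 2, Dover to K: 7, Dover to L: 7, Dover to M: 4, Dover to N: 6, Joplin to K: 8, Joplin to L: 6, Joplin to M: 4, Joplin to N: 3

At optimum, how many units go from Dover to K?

The minimum-cost plan:
  Yuma→L: 10 × £2 = £20
  Dover→K: 45 × £7 = £315
  Dover→L: 5 × £7 = £35
  Dover→M: 65 × £4 = £260
  Joplin→L: 25 × £6 = £150
  Joplin→N: 15 × £3 = £45
Total cost = £825.
So Dover→K carries 45 units.

45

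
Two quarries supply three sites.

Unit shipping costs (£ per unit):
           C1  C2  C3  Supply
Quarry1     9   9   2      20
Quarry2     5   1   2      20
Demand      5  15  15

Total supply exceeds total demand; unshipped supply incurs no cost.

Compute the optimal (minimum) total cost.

An optimal shipping plan:
  Quarry1->C3: 15 × £2 = £30
  Quarry2->C1: 5 × £5 = £25
  Quarry2->C2: 15 × £1 = £15
Total = 30 + 25 + 15 = £70.
(Supply check: Quarry1 ships 15; Quarry2 ships 20.)

70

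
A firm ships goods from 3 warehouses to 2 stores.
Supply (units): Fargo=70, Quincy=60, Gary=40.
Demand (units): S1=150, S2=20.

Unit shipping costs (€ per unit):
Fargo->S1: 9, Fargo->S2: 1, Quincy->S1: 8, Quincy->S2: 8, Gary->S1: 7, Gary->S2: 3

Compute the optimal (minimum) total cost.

1230

One minimum-cost allocation:
  Fargo–S1: 50 × €9 = €450
  Fargo–S2: 20 × €1 = €20
  Quincy–S1: 60 × €8 = €480
  Gary–S1: 40 × €7 = €280
Total = 450 + 20 + 480 + 280 = €1230.
(Supply check: Fargo ships 70; Quincy ships 60; Gary ships 40.)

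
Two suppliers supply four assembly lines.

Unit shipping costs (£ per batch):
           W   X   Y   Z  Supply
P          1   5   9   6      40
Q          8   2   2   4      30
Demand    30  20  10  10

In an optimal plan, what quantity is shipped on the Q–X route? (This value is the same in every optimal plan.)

20

Optimal shipments:
  P to W: 30 × £1 = £30
  P to Z: 10 × £6 = £60
  Q to X: 20 × £2 = £40
  Q to Y: 10 × £2 = £20
Total cost = £150.
So Q→X carries 20 batches.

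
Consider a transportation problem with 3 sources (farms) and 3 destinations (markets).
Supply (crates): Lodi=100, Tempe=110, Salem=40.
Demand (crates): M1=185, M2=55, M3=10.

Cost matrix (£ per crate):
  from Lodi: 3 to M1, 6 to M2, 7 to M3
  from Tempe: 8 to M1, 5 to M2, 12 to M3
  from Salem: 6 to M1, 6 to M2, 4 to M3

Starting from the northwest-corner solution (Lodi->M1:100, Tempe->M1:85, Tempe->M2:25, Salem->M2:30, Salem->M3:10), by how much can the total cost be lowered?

Current plan cost = 100·3 + 85·8 + 25·5 + 30·6 + 10·4 = £1325.
Optimal plan:
  Lodi to M1: 100 × £3 = £300
  Tempe to M1: 55 × £8 = £440
  Tempe to M2: 55 × £5 = £275
  Salem to M1: 30 × £6 = £180
  Salem to M3: 10 × £4 = £40
Optimal cost = £1235.
Saving = 1325 − 1235 = £90.

90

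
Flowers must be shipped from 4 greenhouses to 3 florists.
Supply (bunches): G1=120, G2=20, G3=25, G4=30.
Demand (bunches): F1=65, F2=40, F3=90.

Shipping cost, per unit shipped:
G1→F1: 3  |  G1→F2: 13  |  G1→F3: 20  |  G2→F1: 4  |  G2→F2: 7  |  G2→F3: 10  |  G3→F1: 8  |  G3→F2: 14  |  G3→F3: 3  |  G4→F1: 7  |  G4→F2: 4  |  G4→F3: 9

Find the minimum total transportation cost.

1560

Optimal allocation:
  G1 to F1: 65 bunches
  G1 to F2: 40 bunches
  G1 to F3: 15 bunches
  G2 to F3: 20 bunches
  G3 to F3: 25 bunches
  G4 to F3: 30 bunches
Total cost = 1560.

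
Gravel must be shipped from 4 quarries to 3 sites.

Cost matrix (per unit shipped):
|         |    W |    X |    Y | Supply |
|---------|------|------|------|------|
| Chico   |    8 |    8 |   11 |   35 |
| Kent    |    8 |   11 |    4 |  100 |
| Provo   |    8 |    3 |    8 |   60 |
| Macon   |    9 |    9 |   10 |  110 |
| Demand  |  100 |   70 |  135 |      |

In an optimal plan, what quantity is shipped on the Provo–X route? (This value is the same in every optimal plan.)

The minimum-cost plan:
  Chico->W: 25 × 8 = 200
  Chico->X: 10 × 8 = 80
  Kent->Y: 100 × 4 = 400
  Provo->X: 60 × 3 = 180
  Macon->W: 75 × 9 = 675
  Macon->Y: 35 × 10 = 350
Total cost = 1885.
So Provo→X carries 60 truckloads.

60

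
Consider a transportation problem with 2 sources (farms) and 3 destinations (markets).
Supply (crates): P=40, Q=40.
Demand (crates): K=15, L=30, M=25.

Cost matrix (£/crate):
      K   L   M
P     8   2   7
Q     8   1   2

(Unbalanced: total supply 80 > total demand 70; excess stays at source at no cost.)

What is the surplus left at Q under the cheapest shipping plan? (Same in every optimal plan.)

An optimal plan:
  P->K: 15 crates
  P->L: 15 crates
  Q->L: 15 crates
  Q->M: 25 crates
Total cost = £215.
Q ships 40 of its 40, leaving 0.

0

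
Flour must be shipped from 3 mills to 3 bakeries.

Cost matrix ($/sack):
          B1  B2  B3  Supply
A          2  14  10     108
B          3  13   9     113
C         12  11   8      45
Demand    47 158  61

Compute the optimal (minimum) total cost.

2668

A cheapest plan:
  A to B1: 47 × $2 = $94
  A to B2: 61 × $14 = $854
  B to B2: 52 × $13 = $676
  B to B3: 61 × $9 = $549
  C to B2: 45 × $11 = $495
Total = 94 + 854 + 676 + 549 + 495 = $2668.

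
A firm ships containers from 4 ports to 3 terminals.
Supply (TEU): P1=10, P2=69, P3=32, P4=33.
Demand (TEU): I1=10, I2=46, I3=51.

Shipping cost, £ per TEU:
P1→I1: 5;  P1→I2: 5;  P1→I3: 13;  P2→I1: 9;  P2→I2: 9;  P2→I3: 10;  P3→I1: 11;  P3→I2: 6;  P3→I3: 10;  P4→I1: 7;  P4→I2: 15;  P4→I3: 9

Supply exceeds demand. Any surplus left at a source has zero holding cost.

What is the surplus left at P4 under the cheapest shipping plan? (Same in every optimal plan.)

An optimal plan:
  P1->I2: 10 × £5 = £50
  P2->I2: 4 × £9 = £36
  P2->I3: 28 × £10 = £280
  P3->I2: 32 × £6 = £192
  P4->I1: 10 × £7 = £70
  P4->I3: 23 × £9 = £207
Total cost = £835.
P4 ships 33 of its 33, leaving 0.

0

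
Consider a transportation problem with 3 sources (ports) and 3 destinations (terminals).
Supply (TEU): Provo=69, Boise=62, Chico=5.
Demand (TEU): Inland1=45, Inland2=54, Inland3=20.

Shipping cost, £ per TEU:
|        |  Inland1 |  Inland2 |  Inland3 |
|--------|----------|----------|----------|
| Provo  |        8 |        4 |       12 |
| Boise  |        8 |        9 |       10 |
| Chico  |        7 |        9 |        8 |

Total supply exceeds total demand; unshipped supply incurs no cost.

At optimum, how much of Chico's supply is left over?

0

Minimum-cost shipments:
  Provo to Inland2: 54 × £4 = £216
  Boise to Inland1: 45 × £8 = £360
  Boise to Inland3: 15 × £10 = £150
  Chico to Inland3: 5 × £8 = £40
Total cost = £766.
Chico ships 5 of its 5, leaving 0.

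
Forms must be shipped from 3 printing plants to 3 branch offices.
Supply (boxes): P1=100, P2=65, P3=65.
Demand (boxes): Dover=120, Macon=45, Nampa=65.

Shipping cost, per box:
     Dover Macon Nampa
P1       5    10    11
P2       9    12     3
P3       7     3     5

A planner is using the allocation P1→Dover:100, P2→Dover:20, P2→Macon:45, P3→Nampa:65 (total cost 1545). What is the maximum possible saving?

Current plan cost = 100·5 + 20·9 + 45·12 + 65·5 = 1545.
Optimal plan:
  P1->Dover: 100 boxes
  P2->Nampa: 65 boxes
  P3->Dover: 20 boxes
  P3->Macon: 45 boxes
Optimal cost = 970.
Saving = 1545 − 970 = 575.

575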